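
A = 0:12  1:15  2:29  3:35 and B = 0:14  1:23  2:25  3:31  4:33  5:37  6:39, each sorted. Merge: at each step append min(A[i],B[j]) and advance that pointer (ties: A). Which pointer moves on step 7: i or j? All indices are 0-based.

i=0 j=0: A[i]=12<=B[j]=14 take 12, i++
i=1 j=0: A[i]=15>B[j]=14 take 14, j++
i=1 j=1: A[i]=15<=B[j]=23 take 15, i++
i=2 j=1: A[i]=29>B[j]=23 take 23, j++
i=2 j=2: A[i]=29>B[j]=25 take 25, j++
i=2 j=3: A[i]=29<=B[j]=31 take 29, i++
i=3 j=3: A[i]=35>B[j]=31 take 31, j++

j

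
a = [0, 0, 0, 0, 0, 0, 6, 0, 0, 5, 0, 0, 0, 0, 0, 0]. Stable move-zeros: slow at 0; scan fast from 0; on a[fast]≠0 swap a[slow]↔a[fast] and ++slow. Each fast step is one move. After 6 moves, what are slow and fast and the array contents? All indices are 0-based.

slow=0, fast=6, a=[0, 0, 0, 0, 0, 0, 6, 0, 0, 5, 0, 0, 0, 0, 0, 0]

(s=0,f=0) a[fast]=0 → fast++
(s=0,f=1) a[fast]=0 → fast++
(s=0,f=2) a[fast]=0 → fast++
(s=0,f=3) a[fast]=0 → fast++
(s=0,f=4) a[fast]=0 → fast++
(s=0,f=5) a[fast]=0 → fast++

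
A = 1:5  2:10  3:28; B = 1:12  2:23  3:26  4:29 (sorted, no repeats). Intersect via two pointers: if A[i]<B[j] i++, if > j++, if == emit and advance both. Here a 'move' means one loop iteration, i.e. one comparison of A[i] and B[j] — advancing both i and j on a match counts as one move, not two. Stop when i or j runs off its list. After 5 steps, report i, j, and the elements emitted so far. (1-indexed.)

[i=1,j=1] 5<12 → i++
[i=2,j=1] 10<12 → i++
[i=3,j=1] 28>12 → j++
[i=3,j=2] 28>23 → j++
[i=3,j=3] 28>26 → j++

i=3, j=4, emitted=[]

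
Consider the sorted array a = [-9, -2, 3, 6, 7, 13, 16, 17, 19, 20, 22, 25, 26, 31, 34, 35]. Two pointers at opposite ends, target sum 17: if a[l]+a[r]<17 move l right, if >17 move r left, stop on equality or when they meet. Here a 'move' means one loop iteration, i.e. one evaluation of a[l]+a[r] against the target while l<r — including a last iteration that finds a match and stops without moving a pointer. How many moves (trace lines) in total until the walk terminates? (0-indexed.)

[0,15] -9+35=26 >17 → r--
[0,14] -9+34=25 >17 → r--
[0,13] -9+31=22 >17 → r--
[0,12] -9+26=17 → found

4 moves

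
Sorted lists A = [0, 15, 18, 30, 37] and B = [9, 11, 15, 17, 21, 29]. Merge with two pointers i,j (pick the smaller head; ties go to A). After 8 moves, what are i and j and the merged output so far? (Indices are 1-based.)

i=4, j=6, merged so far=[0, 9, 11, 15, 15, 17, 18, 21]

[i=1,j=1] A[i]=0<=B[j]=9 take 0 → i++
[i=2,j=1] A[i]=15>B[j]=9 take 9 → j++
[i=2,j=2] A[i]=15>B[j]=11 take 11 → j++
[i=2,j=3] A[i]=15<=B[j]=15 take 15 → i++
[i=3,j=3] A[i]=18>B[j]=15 take 15 → j++
[i=3,j=4] A[i]=18>B[j]=17 take 17 → j++
[i=3,j=5] A[i]=18<=B[j]=21 take 18 → i++
[i=4,j=5] A[i]=30>B[j]=21 take 21 → j++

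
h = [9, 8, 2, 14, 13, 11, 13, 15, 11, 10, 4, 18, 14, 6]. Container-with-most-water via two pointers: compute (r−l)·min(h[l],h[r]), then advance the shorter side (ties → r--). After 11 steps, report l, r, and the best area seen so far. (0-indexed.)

l=9, r=11, best area=126

[0,13] min(9,6)*13=78 best=78 * → r--
[0,12] min(9,14)*12=108 best=108 * → l++
[1,12] min(8,14)*11=88 best=108 → l++
[2,12] min(2,14)*10=20 best=108 → l++
[3,12] min(14,14)*9=126 best=126 * → r--
[3,11] min(14,18)*8=112 best=126 → l++
[4,11] min(13,18)*7=91 best=126 → l++
[5,11] min(11,18)*6=66 best=126 → l++
[6,11] min(13,18)*5=65 best=126 → l++
[7,11] min(15,18)*4=60 best=126 → l++
[8,11] min(11,18)*3=33 best=126 → l++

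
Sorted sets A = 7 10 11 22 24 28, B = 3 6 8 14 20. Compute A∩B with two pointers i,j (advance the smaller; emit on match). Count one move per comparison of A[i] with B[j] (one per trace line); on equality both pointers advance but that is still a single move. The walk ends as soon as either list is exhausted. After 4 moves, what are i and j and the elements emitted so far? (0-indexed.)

i=1, j=3, emitted=[]

i=0 j=0: 7>3, j++
i=0 j=1: 7>6, j++
i=0 j=2: 7<8, i++
i=1 j=2: 10>8, j++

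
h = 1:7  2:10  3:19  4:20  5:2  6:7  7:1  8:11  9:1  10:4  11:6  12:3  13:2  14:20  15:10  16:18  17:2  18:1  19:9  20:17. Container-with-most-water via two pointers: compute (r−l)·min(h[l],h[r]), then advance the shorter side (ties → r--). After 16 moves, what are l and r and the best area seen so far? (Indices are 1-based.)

[1,20] min(7,17)*19=133 best=133 * → l++
[2,20] min(10,17)*18=180 best=180 * → l++
[3,20] min(19,17)*17=289 best=289 * → r--
[3,19] min(19,9)*16=144 best=289 → r--
[3,18] min(19,1)*15=15 best=289 → r--
[3,17] min(19,2)*14=28 best=289 → r--
[3,16] min(19,18)*13=234 best=289 → r--
[3,15] min(19,10)*12=120 best=289 → r--
[3,14] min(19,20)*11=209 best=289 → l++
[4,14] min(20,20)*10=200 best=289 → r--
[4,13] min(20,2)*9=18 best=289 → r--
[4,12] min(20,3)*8=24 best=289 → r--
[4,11] min(20,6)*7=42 best=289 → r--
[4,10] min(20,4)*6=24 best=289 → r--
[4,9] min(20,1)*5=5 best=289 → r--
[4,8] min(20,11)*4=44 best=289 → r--

l=4, r=7, best area=289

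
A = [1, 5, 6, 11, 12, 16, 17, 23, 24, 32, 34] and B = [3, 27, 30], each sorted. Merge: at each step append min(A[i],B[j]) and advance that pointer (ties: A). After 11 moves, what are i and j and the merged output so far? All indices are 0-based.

i=9, j=2, merged so far=[1, 3, 5, 6, 11, 12, 16, 17, 23, 24, 27]

[i=0,j=0] A[i]=1<=B[j]=3 take 1 → i++
[i=1,j=0] A[i]=5>B[j]=3 take 3 → j++
[i=1,j=1] A[i]=5<=B[j]=27 take 5 → i++
[i=2,j=1] A[i]=6<=B[j]=27 take 6 → i++
[i=3,j=1] A[i]=11<=B[j]=27 take 11 → i++
[i=4,j=1] A[i]=12<=B[j]=27 take 12 → i++
[i=5,j=1] A[i]=16<=B[j]=27 take 16 → i++
[i=6,j=1] A[i]=17<=B[j]=27 take 17 → i++
[i=7,j=1] A[i]=23<=B[j]=27 take 23 → i++
[i=8,j=1] A[i]=24<=B[j]=27 take 24 → i++
[i=9,j=1] A[i]=32>B[j]=27 take 27 → j++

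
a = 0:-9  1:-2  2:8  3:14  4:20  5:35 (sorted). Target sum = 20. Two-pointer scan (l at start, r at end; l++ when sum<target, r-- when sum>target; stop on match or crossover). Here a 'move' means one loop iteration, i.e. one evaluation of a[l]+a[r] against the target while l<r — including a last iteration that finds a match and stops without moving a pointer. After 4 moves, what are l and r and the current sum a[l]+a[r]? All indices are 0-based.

[0,5] -9+35=26 >20 → r--
[0,4] -9+20=11 <20 → l++
[1,4] -2+20=18 <20 → l++
[2,4] 8+20=28 >20 → r--

l=2, r=3, sum=22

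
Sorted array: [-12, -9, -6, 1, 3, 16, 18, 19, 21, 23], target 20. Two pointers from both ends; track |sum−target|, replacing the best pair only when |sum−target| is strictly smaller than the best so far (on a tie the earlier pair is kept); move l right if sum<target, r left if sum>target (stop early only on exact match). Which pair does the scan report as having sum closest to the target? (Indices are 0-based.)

pair (1, 19) with sum 20 (|Δ|=0)

l=0 r=9: -12+23=11 d=9 *, l++
l=1 r=9: -9+23=14 d=6 *, l++
l=2 r=9: -6+23=17 d=3 *, l++
l=3 r=9: 1+23=24 d=4, r--
l=3 r=8: 1+21=22 d=2 *, r--
l=3 r=7: 1+19=20 d=0 *, stop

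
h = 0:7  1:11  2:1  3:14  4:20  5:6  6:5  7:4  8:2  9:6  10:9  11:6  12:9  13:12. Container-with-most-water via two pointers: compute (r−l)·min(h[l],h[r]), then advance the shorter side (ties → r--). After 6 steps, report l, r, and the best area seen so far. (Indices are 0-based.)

l=3, r=10, best area=132

l=0 r=13: min(7,12)*13=91 best=91 *, l++
l=1 r=13: min(11,12)*12=132 best=132 *, l++
l=2 r=13: min(1,12)*11=11 best=132, l++
l=3 r=13: min(14,12)*10=120 best=132, r--
l=3 r=12: min(14,9)*9=81 best=132, r--
l=3 r=11: min(14,6)*8=48 best=132, r--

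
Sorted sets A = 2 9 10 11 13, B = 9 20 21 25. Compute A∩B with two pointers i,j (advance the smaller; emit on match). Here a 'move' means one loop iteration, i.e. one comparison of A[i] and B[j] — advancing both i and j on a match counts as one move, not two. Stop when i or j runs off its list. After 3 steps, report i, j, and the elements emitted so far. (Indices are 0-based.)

i=3, j=1, emitted=[9]

i=0 j=0: 2<9, i++
i=1 j=0: 9==9 emit, i++,j++
i=2 j=1: 10<20, i++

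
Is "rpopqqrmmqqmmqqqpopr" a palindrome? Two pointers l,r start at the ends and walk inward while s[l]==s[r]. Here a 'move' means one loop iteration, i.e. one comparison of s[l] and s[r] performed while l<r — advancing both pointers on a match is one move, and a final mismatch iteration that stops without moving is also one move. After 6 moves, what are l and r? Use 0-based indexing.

l=6, r=13

[0,19] 'r'=='r' → l++,r--
[1,18] 'p'=='p' → l++,r--
[2,17] 'o'=='o' → l++,r--
[3,16] 'p'=='p' → l++,r--
[4,15] 'q'=='q' → l++,r--
[5,14] 'q'=='q' → l++,r--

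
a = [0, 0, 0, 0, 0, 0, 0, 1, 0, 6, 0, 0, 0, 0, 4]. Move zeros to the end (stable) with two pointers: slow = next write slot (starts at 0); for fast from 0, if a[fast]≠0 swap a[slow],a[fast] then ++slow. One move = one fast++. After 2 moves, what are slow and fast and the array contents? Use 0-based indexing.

slow=0, fast=2, a=[0, 0, 0, 0, 0, 0, 0, 1, 0, 6, 0, 0, 0, 0, 4]

slow=0 fast=0: a[fast]=0, fast++
slow=0 fast=1: a[fast]=0, fast++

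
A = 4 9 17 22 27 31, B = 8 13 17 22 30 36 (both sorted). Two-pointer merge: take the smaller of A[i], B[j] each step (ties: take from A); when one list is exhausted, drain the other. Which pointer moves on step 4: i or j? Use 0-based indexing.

i=0 j=0: A[i]=4<=B[j]=8 take 4, i++
i=1 j=0: A[i]=9>B[j]=8 take 8, j++
i=1 j=1: A[i]=9<=B[j]=13 take 9, i++
i=2 j=1: A[i]=17>B[j]=13 take 13, j++

j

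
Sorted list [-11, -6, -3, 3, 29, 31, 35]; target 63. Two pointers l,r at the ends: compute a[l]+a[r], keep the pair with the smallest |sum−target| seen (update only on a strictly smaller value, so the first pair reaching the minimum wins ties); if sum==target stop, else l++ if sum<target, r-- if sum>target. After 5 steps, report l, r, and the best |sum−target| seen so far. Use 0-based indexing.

l=4, r=5, best |Δ|=1

l=0 r=6: -11+35=24 d=39 *, l++
l=1 r=6: -6+35=29 d=34 *, l++
l=2 r=6: -3+35=32 d=31 *, l++
l=3 r=6: 3+35=38 d=25 *, l++
l=4 r=6: 29+35=64 d=1 *, r--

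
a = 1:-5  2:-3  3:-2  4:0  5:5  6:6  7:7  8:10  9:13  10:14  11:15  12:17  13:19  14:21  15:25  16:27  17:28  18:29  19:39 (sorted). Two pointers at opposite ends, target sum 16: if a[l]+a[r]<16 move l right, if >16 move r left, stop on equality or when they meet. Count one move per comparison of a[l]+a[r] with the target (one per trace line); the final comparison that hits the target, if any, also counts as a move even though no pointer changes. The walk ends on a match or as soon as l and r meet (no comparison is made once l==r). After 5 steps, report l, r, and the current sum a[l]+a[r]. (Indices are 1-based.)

l=1, r=14, sum=16

l=1 r=19: -5+39=34 >16, r--
l=1 r=18: -5+29=24 >16, r--
l=1 r=17: -5+28=23 >16, r--
l=1 r=16: -5+27=22 >16, r--
l=1 r=15: -5+25=20 >16, r--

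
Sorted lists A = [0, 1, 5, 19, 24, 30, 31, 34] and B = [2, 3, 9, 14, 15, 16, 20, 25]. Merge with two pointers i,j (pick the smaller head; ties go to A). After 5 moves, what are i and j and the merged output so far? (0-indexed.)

i=0 j=0: A[i]=0<=B[j]=2 take 0, i++
i=1 j=0: A[i]=1<=B[j]=2 take 1, i++
i=2 j=0: A[i]=5>B[j]=2 take 2, j++
i=2 j=1: A[i]=5>B[j]=3 take 3, j++
i=2 j=2: A[i]=5<=B[j]=9 take 5, i++

i=3, j=2, merged so far=[0, 1, 2, 3, 5]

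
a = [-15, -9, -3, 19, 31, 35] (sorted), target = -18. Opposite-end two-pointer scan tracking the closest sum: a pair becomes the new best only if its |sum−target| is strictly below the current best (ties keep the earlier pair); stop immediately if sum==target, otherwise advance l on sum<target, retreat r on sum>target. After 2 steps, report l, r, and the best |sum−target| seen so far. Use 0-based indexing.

[0,5] -15+35=20 d=38 * → r--
[0,4] -15+31=16 d=34 * → r--

l=0, r=3, best |Δ|=34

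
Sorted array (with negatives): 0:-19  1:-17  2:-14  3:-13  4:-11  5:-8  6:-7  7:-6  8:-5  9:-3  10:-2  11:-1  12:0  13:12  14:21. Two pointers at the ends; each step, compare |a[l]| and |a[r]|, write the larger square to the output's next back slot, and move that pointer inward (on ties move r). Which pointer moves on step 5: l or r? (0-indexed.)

l

l=0 r=14: |-19|<=|21| out[14]=441, r--
l=0 r=13: |-19|>|12| out[13]=361, l++
l=1 r=13: |-17|>|12| out[12]=289, l++
l=2 r=13: |-14|>|12| out[11]=196, l++
l=3 r=13: |-13|>|12| out[10]=169, l++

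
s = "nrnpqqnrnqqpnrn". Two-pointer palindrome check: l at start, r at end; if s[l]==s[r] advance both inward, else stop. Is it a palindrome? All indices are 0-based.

[0,14] 'n'=='n' → l++,r--
[1,13] 'r'=='r' → l++,r--
[2,12] 'n'=='n' → l++,r--
[3,11] 'p'=='p' → l++,r--
[4,10] 'q'=='q' → l++,r--
[5,9] 'q'=='q' → l++,r--
[6,8] 'n'=='n' → l++,r--

palindrome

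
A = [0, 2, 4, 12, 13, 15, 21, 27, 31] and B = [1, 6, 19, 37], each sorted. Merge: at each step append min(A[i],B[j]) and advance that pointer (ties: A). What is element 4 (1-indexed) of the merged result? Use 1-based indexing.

[i=1,j=1] A[i]=0<=B[j]=1 take 0 → i++
[i=2,j=1] A[i]=2>B[j]=1 take 1 → j++
[i=2,j=2] A[i]=2<=B[j]=6 take 2 → i++
[i=3,j=2] A[i]=4<=B[j]=6 take 4 → i++
[i=4,j=2] A[i]=12>B[j]=6 take 6 → j++
[i=4,j=3] A[i]=12<=B[j]=19 take 12 → i++
[i=5,j=3] A[i]=13<=B[j]=19 take 13 → i++
[i=6,j=3] A[i]=15<=B[j]=19 take 15 → i++
[i=7,j=3] A[i]=21>B[j]=19 take 19 → j++
[i=7,j=4] A[i]=21<=B[j]=37 take 21 → i++
[i=8,j=4] A[i]=27<=B[j]=37 take 27 → i++
[i=9,j=4] A[i]=31<=B[j]=37 take 31 → i++
[i=10,j=4] A done, take B[j]=37 → j++

merged[4] = 4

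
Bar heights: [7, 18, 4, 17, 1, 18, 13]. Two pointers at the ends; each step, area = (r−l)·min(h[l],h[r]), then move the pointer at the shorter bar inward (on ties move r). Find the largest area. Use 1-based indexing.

max area = 72

[1,7] min(7,13)*6=42 best=42 * → l++
[2,7] min(18,13)*5=65 best=65 * → r--
[2,6] min(18,18)*4=72 best=72 * → r--
[2,5] min(18,1)*3=3 best=72 → r--
[2,4] min(18,17)*2=34 best=72 → r--
[2,3] min(18,4)*1=4 best=72 → r--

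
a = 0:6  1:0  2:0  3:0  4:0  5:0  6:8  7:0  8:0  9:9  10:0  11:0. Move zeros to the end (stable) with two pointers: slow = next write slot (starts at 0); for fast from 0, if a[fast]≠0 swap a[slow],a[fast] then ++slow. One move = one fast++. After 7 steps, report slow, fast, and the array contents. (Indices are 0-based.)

slow=0 fast=0: a[fast]=6≠0 swap→a[0]=6, slow++,fast++
slow=1 fast=1: a[fast]=0, fast++
slow=1 fast=2: a[fast]=0, fast++
slow=1 fast=3: a[fast]=0, fast++
slow=1 fast=4: a[fast]=0, fast++
slow=1 fast=5: a[fast]=0, fast++
slow=1 fast=6: a[fast]=8≠0 swap→a[1]=8, slow++,fast++

slow=2, fast=7, a=[6, 8, 0, 0, 0, 0, 0, 0, 0, 9, 0, 0]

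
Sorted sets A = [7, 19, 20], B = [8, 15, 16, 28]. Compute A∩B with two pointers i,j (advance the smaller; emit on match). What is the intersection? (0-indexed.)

intersection = []

i=0 j=0: 7<8, i++
i=1 j=0: 19>8, j++
i=1 j=1: 19>15, j++
i=1 j=2: 19>16, j++
i=1 j=3: 19<28, i++
i=2 j=3: 20<28, i++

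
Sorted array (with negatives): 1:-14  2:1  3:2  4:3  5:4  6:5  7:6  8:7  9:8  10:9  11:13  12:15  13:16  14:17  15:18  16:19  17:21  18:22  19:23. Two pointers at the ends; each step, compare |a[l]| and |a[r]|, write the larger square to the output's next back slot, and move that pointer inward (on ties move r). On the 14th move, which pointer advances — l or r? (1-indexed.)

[1,19] |-14|<=|23| out[19]=529 → r--
[1,18] |-14|<=|22| out[18]=484 → r--
[1,17] |-14|<=|21| out[17]=441 → r--
[1,16] |-14|<=|19| out[16]=361 → r--
[1,15] |-14|<=|18| out[15]=324 → r--
[1,14] |-14|<=|17| out[14]=289 → r--
[1,13] |-14|<=|16| out[13]=256 → r--
[1,12] |-14|<=|15| out[12]=225 → r--
[1,11] |-14|>|13| out[11]=196 → l++
[2,11] |1|<=|13| out[10]=169 → r--
[2,10] |1|<=|9| out[9]=81 → r--
[2,9] |1|<=|8| out[8]=64 → r--
[2,8] |1|<=|7| out[7]=49 → r--
[2,7] |1|<=|6| out[6]=36 → r--

r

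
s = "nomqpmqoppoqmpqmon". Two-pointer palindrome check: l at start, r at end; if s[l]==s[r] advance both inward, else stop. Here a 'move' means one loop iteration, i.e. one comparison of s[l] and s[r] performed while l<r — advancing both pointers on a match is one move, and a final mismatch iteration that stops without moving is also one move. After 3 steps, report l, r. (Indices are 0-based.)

l=3, r=14

l=0 r=17: 'n'=='n', l++,r--
l=1 r=16: 'o'=='o', l++,r--
l=2 r=15: 'm'=='m', l++,r--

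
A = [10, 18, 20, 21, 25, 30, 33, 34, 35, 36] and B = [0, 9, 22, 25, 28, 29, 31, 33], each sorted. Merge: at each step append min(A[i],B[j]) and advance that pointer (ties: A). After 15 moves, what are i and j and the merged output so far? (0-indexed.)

[i=0,j=0] A[i]=10>B[j]=0 take 0 → j++
[i=0,j=1] A[i]=10>B[j]=9 take 9 → j++
[i=0,j=2] A[i]=10<=B[j]=22 take 10 → i++
[i=1,j=2] A[i]=18<=B[j]=22 take 18 → i++
[i=2,j=2] A[i]=20<=B[j]=22 take 20 → i++
[i=3,j=2] A[i]=21<=B[j]=22 take 21 → i++
[i=4,j=2] A[i]=25>B[j]=22 take 22 → j++
[i=4,j=3] A[i]=25<=B[j]=25 take 25 → i++
[i=5,j=3] A[i]=30>B[j]=25 take 25 → j++
[i=5,j=4] A[i]=30>B[j]=28 take 28 → j++
[i=5,j=5] A[i]=30>B[j]=29 take 29 → j++
[i=5,j=6] A[i]=30<=B[j]=31 take 30 → i++
[i=6,j=6] A[i]=33>B[j]=31 take 31 → j++
[i=6,j=7] A[i]=33<=B[j]=33 take 33 → i++
[i=7,j=7] A[i]=34>B[j]=33 take 33 → j++

i=7, j=8, merged so far=[0, 9, 10, 18, 20, 21, 22, 25, 25, 28, 29, 30, 31, 33, 33]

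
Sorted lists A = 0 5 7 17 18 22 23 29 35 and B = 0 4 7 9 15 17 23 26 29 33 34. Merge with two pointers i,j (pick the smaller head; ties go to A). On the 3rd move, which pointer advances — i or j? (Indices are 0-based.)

i=0 j=0: A[i]=0<=B[j]=0 take 0, i++
i=1 j=0: A[i]=5>B[j]=0 take 0, j++
i=1 j=1: A[i]=5>B[j]=4 take 4, j++

j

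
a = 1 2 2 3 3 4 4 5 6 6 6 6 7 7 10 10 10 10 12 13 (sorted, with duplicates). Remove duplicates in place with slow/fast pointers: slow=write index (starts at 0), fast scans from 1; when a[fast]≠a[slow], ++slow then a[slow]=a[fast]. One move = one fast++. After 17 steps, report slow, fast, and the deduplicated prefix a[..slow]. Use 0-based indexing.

slow=7, fast=18, prefix=[1, 2, 3, 4, 5, 6, 7, 10]

slow=0 fast=1: a[fast]=2≠a[slow]=1 write a[1]=2, slow++,fast++
slow=1 fast=2: a[fast]=2=a[slow] dup, fast++
slow=1 fast=3: a[fast]=3≠a[slow]=2 write a[2]=3, slow++,fast++
slow=2 fast=4: a[fast]=3=a[slow] dup, fast++
slow=2 fast=5: a[fast]=4≠a[slow]=3 write a[3]=4, slow++,fast++
slow=3 fast=6: a[fast]=4=a[slow] dup, fast++
slow=3 fast=7: a[fast]=5≠a[slow]=4 write a[4]=5, slow++,fast++
slow=4 fast=8: a[fast]=6≠a[slow]=5 write a[5]=6, slow++,fast++
slow=5 fast=9: a[fast]=6=a[slow] dup, fast++
slow=5 fast=10: a[fast]=6=a[slow] dup, fast++
slow=5 fast=11: a[fast]=6=a[slow] dup, fast++
slow=5 fast=12: a[fast]=7≠a[slow]=6 write a[6]=7, slow++,fast++
slow=6 fast=13: a[fast]=7=a[slow] dup, fast++
slow=6 fast=14: a[fast]=10≠a[slow]=7 write a[7]=10, slow++,fast++
slow=7 fast=15: a[fast]=10=a[slow] dup, fast++
slow=7 fast=16: a[fast]=10=a[slow] dup, fast++
slow=7 fast=17: a[fast]=10=a[slow] dup, fast++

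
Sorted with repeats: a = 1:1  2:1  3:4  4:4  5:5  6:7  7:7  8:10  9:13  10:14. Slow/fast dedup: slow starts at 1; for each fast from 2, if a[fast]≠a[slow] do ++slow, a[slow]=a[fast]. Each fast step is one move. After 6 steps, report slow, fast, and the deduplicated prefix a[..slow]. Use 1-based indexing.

slow=4, fast=8, prefix=[1, 4, 5, 7]

(s=1,f=2) a[fast]=1=a[slow] dup → fast++
(s=1,f=3) a[fast]=4≠a[slow]=1 write a[2]=4 → slow++,fast++
(s=2,f=4) a[fast]=4=a[slow] dup → fast++
(s=2,f=5) a[fast]=5≠a[slow]=4 write a[3]=5 → slow++,fast++
(s=3,f=6) a[fast]=7≠a[slow]=5 write a[4]=7 → slow++,fast++
(s=4,f=7) a[fast]=7=a[slow] dup → fast++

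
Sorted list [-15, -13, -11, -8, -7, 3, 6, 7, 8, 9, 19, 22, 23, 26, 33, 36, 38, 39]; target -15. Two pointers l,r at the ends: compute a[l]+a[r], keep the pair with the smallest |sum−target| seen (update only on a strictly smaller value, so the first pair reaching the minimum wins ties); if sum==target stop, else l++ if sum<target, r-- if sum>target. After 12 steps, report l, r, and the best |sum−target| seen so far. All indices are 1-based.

l=1 r=18: -15+39=24 d=39 *, r--
l=1 r=17: -15+38=23 d=38 *, r--
l=1 r=16: -15+36=21 d=36 *, r--
l=1 r=15: -15+33=18 d=33 *, r--
l=1 r=14: -15+26=11 d=26 *, r--
l=1 r=13: -15+23=8 d=23 *, r--
l=1 r=12: -15+22=7 d=22 *, r--
l=1 r=11: -15+19=4 d=19 *, r--
l=1 r=10: -15+9=-6 d=9 *, r--
l=1 r=9: -15+8=-7 d=8 *, r--
l=1 r=8: -15+7=-8 d=7 *, r--
l=1 r=7: -15+6=-9 d=6 *, r--

l=1, r=6, best |Δ|=6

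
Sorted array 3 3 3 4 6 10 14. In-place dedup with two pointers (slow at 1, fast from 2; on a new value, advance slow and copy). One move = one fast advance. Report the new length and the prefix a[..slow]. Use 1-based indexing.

length 5; prefix = [3, 4, 6, 10, 14]

(s=1,f=2) a[fast]=3=a[slow] dup → fast++
(s=1,f=3) a[fast]=3=a[slow] dup → fast++
(s=1,f=4) a[fast]=4≠a[slow]=3 write a[2]=4 → slow++,fast++
(s=2,f=5) a[fast]=6≠a[slow]=4 write a[3]=6 → slow++,fast++
(s=3,f=6) a[fast]=10≠a[slow]=6 write a[4]=10 → slow++,fast++
(s=4,f=7) a[fast]=14≠a[slow]=10 write a[5]=14 → slow++,fast++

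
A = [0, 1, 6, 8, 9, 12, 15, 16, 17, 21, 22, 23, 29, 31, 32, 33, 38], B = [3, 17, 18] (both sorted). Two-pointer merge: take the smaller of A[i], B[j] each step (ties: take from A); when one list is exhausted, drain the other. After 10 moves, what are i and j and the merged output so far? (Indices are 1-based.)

i=10, j=2, merged so far=[0, 1, 3, 6, 8, 9, 12, 15, 16, 17]

i=1 j=1: A[i]=0<=B[j]=3 take 0, i++
i=2 j=1: A[i]=1<=B[j]=3 take 1, i++
i=3 j=1: A[i]=6>B[j]=3 take 3, j++
i=3 j=2: A[i]=6<=B[j]=17 take 6, i++
i=4 j=2: A[i]=8<=B[j]=17 take 8, i++
i=5 j=2: A[i]=9<=B[j]=17 take 9, i++
i=6 j=2: A[i]=12<=B[j]=17 take 12, i++
i=7 j=2: A[i]=15<=B[j]=17 take 15, i++
i=8 j=2: A[i]=16<=B[j]=17 take 16, i++
i=9 j=2: A[i]=17<=B[j]=17 take 17, i++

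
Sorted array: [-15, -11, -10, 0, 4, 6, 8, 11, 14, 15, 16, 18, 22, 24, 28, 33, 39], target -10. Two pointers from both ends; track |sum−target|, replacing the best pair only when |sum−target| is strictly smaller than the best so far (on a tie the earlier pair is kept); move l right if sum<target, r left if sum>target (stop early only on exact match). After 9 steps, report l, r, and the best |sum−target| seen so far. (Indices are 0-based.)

l=0, r=7, best |Δ|=9

l=0 r=16: -15+39=24 d=34 *, r--
l=0 r=15: -15+33=18 d=28 *, r--
l=0 r=14: -15+28=13 d=23 *, r--
l=0 r=13: -15+24=9 d=19 *, r--
l=0 r=12: -15+22=7 d=17 *, r--
l=0 r=11: -15+18=3 d=13 *, r--
l=0 r=10: -15+16=1 d=11 *, r--
l=0 r=9: -15+15=0 d=10 *, r--
l=0 r=8: -15+14=-1 d=9 *, r--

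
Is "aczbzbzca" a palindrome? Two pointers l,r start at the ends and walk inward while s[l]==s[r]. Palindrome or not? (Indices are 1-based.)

[1,9] 'a'=='a' → l++,r--
[2,8] 'c'=='c' → l++,r--
[3,7] 'z'=='z' → l++,r--
[4,6] 'b'=='b' → l++,r--

palindrome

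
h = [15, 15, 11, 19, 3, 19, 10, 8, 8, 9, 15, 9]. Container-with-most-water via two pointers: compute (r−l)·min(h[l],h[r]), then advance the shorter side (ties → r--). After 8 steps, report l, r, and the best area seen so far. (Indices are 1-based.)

[1,12] min(15,9)*11=99 best=99 * → r--
[1,11] min(15,15)*10=150 best=150 * → r--
[1,10] min(15,9)*9=81 best=150 → r--
[1,9] min(15,8)*8=64 best=150 → r--
[1,8] min(15,8)*7=56 best=150 → r--
[1,7] min(15,10)*6=60 best=150 → r--
[1,6] min(15,19)*5=75 best=150 → l++
[2,6] min(15,19)*4=60 best=150 → l++

l=3, r=6, best area=150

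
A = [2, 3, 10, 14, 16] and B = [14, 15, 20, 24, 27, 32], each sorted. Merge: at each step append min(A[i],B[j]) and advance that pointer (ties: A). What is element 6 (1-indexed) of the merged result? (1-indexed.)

merged[6] = 15

[i=1,j=1] A[i]=2<=B[j]=14 take 2 → i++
[i=2,j=1] A[i]=3<=B[j]=14 take 3 → i++
[i=3,j=1] A[i]=10<=B[j]=14 take 10 → i++
[i=4,j=1] A[i]=14<=B[j]=14 take 14 → i++
[i=5,j=1] A[i]=16>B[j]=14 take 14 → j++
[i=5,j=2] A[i]=16>B[j]=15 take 15 → j++
[i=5,j=3] A[i]=16<=B[j]=20 take 16 → i++
[i=6,j=3] A done, take B[j]=20 → j++
[i=6,j=4] A done, take B[j]=24 → j++
[i=6,j=5] A done, take B[j]=27 → j++
[i=6,j=6] A done, take B[j]=32 → j++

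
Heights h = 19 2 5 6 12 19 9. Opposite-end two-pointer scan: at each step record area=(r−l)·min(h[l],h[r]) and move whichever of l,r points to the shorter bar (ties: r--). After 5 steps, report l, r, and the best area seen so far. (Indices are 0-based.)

l=0, r=1, best area=95

l=0 r=6: min(19,9)*6=54 best=54 *, r--
l=0 r=5: min(19,19)*5=95 best=95 *, r--
l=0 r=4: min(19,12)*4=48 best=95, r--
l=0 r=3: min(19,6)*3=18 best=95, r--
l=0 r=2: min(19,5)*2=10 best=95, r--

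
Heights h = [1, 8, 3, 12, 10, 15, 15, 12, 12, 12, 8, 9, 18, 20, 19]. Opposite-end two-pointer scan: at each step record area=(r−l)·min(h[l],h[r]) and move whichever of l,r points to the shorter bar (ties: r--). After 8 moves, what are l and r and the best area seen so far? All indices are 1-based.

l=1 r=15: min(1,19)*14=14 best=14 *, l++
l=2 r=15: min(8,19)*13=104 best=104 *, l++
l=3 r=15: min(3,19)*12=36 best=104, l++
l=4 r=15: min(12,19)*11=132 best=132 *, l++
l=5 r=15: min(10,19)*10=100 best=132, l++
l=6 r=15: min(15,19)*9=135 best=135 *, l++
l=7 r=15: min(15,19)*8=120 best=135, l++
l=8 r=15: min(12,19)*7=84 best=135, l++

l=9, r=15, best area=135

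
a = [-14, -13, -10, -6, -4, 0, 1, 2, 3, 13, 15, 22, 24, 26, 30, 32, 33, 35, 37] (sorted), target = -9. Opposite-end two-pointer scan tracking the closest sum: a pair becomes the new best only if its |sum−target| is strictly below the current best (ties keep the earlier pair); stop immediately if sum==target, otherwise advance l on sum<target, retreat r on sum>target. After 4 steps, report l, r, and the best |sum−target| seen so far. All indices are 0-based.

l=0, r=14, best |Δ|=27

l=0 r=18: -14+37=23 d=32 *, r--
l=0 r=17: -14+35=21 d=30 *, r--
l=0 r=16: -14+33=19 d=28 *, r--
l=0 r=15: -14+32=18 d=27 *, r--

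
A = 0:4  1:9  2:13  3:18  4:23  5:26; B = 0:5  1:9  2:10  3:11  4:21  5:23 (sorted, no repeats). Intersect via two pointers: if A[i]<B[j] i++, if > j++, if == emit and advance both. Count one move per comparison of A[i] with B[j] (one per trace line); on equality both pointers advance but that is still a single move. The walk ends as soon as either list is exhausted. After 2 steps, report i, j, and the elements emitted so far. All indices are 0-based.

[i=0,j=0] 4<5 → i++
[i=1,j=0] 9>5 → j++

i=1, j=1, emitted=[]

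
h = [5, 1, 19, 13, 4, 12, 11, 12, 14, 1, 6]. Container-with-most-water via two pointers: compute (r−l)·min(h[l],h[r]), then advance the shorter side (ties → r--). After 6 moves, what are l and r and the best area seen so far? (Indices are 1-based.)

l=3, r=7, best area=84

[1,11] min(5,6)*10=50 best=50 * → l++
[2,11] min(1,6)*9=9 best=50 → l++
[3,11] min(19,6)*8=48 best=50 → r--
[3,10] min(19,1)*7=7 best=50 → r--
[3,9] min(19,14)*6=84 best=84 * → r--
[3,8] min(19,12)*5=60 best=84 → r--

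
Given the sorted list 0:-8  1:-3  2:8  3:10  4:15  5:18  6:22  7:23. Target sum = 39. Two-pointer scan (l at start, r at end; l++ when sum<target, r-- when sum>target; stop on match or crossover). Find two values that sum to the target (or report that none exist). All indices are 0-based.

no pair

l=0 r=7: -8+23=15 <39, l++
l=1 r=7: -3+23=20 <39, l++
l=2 r=7: 8+23=31 <39, l++
l=3 r=7: 10+23=33 <39, l++
l=4 r=7: 15+23=38 <39, l++
l=5 r=7: 18+23=41 >39, r--
l=5 r=6: 18+22=40 >39, r--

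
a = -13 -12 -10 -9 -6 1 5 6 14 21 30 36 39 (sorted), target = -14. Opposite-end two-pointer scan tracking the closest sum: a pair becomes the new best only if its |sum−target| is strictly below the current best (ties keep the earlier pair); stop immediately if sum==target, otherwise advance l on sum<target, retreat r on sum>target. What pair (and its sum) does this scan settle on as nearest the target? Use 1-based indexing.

[1,13] -13+39=26 d=40 * → r--
[1,12] -13+36=23 d=37 * → r--
[1,11] -13+30=17 d=31 * → r--
[1,10] -13+21=8 d=22 * → r--
[1,9] -13+14=1 d=15 * → r--
[1,8] -13+6=-7 d=7 * → r--
[1,7] -13+5=-8 d=6 * → r--
[1,6] -13+1=-12 d=2 * → r--
[1,5] -13+-6=-19 d=5 → l++
[2,5] -12+-6=-18 d=4 → l++
[3,5] -10+-6=-16 d=2 → l++
[4,5] -9+-6=-15 d=1 * → l++

pair (-9, -6) with sum -15 (|Δ|=1)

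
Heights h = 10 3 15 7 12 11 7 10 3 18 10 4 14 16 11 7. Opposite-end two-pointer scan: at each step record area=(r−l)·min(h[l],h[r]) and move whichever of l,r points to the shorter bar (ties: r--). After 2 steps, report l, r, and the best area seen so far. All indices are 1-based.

l=1 r=16: min(10,7)*15=105 best=105 *, r--
l=1 r=15: min(10,11)*14=140 best=140 *, l++

l=2, r=15, best area=140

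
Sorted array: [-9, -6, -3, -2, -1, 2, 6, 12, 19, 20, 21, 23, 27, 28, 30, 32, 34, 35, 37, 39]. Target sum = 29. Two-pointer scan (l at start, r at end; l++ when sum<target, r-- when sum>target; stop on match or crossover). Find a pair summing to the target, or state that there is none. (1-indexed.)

(-6, 35)

l=1 r=20: -9+39=30 >29, r--
l=1 r=19: -9+37=28 <29, l++
l=2 r=19: -6+37=31 >29, r--
l=2 r=18: -6+35=29, found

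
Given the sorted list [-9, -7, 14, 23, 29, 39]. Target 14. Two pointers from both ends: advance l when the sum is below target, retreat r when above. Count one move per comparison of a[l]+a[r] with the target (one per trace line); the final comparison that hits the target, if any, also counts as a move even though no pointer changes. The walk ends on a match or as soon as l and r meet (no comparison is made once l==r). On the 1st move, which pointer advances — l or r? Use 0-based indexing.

r

l=0 r=5: -9+39=30 >14, r--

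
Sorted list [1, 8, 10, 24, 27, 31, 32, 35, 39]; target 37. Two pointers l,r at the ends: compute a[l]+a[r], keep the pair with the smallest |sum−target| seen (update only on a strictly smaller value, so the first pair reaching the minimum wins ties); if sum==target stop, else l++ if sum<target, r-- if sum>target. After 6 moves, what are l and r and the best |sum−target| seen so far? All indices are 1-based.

l=3, r=5, best |Δ|=1

[1,9] 1+39=40 d=3 * → r--
[1,8] 1+35=36 d=1 * → l++
[2,8] 8+35=43 d=6 → r--
[2,7] 8+32=40 d=3 → r--
[2,6] 8+31=39 d=2 → r--
[2,5] 8+27=35 d=2 → l++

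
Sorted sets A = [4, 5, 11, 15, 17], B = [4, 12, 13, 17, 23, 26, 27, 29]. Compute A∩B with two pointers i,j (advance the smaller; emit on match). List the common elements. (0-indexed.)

intersection = [4, 17]

[i=0,j=0] 4==4 emit → i++,j++
[i=1,j=1] 5<12 → i++
[i=2,j=1] 11<12 → i++
[i=3,j=1] 15>12 → j++
[i=3,j=2] 15>13 → j++
[i=3,j=3] 15<17 → i++
[i=4,j=3] 17==17 emit → i++,j++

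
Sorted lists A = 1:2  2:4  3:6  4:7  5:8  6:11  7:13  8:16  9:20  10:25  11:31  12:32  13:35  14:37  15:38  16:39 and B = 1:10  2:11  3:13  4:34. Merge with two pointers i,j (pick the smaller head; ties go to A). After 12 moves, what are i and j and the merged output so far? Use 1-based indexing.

i=10, j=4, merged so far=[2, 4, 6, 7, 8, 10, 11, 11, 13, 13, 16, 20]

[i=1,j=1] A[i]=2<=B[j]=10 take 2 → i++
[i=2,j=1] A[i]=4<=B[j]=10 take 4 → i++
[i=3,j=1] A[i]=6<=B[j]=10 take 6 → i++
[i=4,j=1] A[i]=7<=B[j]=10 take 7 → i++
[i=5,j=1] A[i]=8<=B[j]=10 take 8 → i++
[i=6,j=1] A[i]=11>B[j]=10 take 10 → j++
[i=6,j=2] A[i]=11<=B[j]=11 take 11 → i++
[i=7,j=2] A[i]=13>B[j]=11 take 11 → j++
[i=7,j=3] A[i]=13<=B[j]=13 take 13 → i++
[i=8,j=3] A[i]=16>B[j]=13 take 13 → j++
[i=8,j=4] A[i]=16<=B[j]=34 take 16 → i++
[i=9,j=4] A[i]=20<=B[j]=34 take 20 → i++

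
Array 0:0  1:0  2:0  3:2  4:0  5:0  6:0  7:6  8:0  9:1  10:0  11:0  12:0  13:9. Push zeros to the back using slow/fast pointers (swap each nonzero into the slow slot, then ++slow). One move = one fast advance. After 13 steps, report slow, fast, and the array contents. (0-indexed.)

(s=0,f=0) a[fast]=0 → fast++
(s=0,f=1) a[fast]=0 → fast++
(s=0,f=2) a[fast]=0 → fast++
(s=0,f=3) a[fast]=2≠0 swap→a[0]=2 → slow++,fast++
(s=1,f=4) a[fast]=0 → fast++
(s=1,f=5) a[fast]=0 → fast++
(s=1,f=6) a[fast]=0 → fast++
(s=1,f=7) a[fast]=6≠0 swap→a[1]=6 → slow++,fast++
(s=2,f=8) a[fast]=0 → fast++
(s=2,f=9) a[fast]=1≠0 swap→a[2]=1 → slow++,fast++
(s=3,f=10) a[fast]=0 → fast++
(s=3,f=11) a[fast]=0 → fast++
(s=3,f=12) a[fast]=0 → fast++

slow=3, fast=13, a=[2, 6, 1, 0, 0, 0, 0, 0, 0, 0, 0, 0, 0, 9]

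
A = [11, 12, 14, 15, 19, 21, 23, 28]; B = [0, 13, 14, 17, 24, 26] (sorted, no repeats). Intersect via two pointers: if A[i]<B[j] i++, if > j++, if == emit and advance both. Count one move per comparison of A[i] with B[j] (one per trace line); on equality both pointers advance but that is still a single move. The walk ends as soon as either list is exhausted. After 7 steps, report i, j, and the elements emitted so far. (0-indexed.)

i=4, j=4, emitted=[14]

[i=0,j=0] 11>0 → j++
[i=0,j=1] 11<13 → i++
[i=1,j=1] 12<13 → i++
[i=2,j=1] 14>13 → j++
[i=2,j=2] 14==14 emit → i++,j++
[i=3,j=3] 15<17 → i++
[i=4,j=3] 19>17 → j++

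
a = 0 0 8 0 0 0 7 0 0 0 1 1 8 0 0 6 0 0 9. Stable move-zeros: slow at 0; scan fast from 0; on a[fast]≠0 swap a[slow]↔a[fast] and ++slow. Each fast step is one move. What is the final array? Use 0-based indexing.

slow=0 fast=0: a[fast]=0, fast++
slow=0 fast=1: a[fast]=0, fast++
slow=0 fast=2: a[fast]=8≠0 swap→a[0]=8, slow++,fast++
slow=1 fast=3: a[fast]=0, fast++
slow=1 fast=4: a[fast]=0, fast++
slow=1 fast=5: a[fast]=0, fast++
slow=1 fast=6: a[fast]=7≠0 swap→a[1]=7, slow++,fast++
slow=2 fast=7: a[fast]=0, fast++
slow=2 fast=8: a[fast]=0, fast++
slow=2 fast=9: a[fast]=0, fast++
slow=2 fast=10: a[fast]=1≠0 swap→a[2]=1, slow++,fast++
slow=3 fast=11: a[fast]=1≠0 swap→a[3]=1, slow++,fast++
slow=4 fast=12: a[fast]=8≠0 swap→a[4]=8, slow++,fast++
slow=5 fast=13: a[fast]=0, fast++
slow=5 fast=14: a[fast]=0, fast++
slow=5 fast=15: a[fast]=6≠0 swap→a[5]=6, slow++,fast++
slow=6 fast=16: a[fast]=0, fast++
slow=6 fast=17: a[fast]=0, fast++
slow=6 fast=18: a[fast]=9≠0 swap→a[6]=9, slow++,fast++

[8, 7, 1, 1, 8, 6, 9, 0, 0, 0, 0, 0, 0, 0, 0, 0, 0, 0, 0]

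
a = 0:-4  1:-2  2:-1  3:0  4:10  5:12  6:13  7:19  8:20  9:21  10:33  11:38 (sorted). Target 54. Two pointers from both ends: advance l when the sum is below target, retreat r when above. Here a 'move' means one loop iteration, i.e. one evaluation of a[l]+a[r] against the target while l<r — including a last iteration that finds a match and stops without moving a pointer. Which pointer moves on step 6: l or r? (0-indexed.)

l

[0,11] -4+38=34 <54 → l++
[1,11] -2+38=36 <54 → l++
[2,11] -1+38=37 <54 → l++
[3,11] 0+38=38 <54 → l++
[4,11] 10+38=48 <54 → l++
[5,11] 12+38=50 <54 → l++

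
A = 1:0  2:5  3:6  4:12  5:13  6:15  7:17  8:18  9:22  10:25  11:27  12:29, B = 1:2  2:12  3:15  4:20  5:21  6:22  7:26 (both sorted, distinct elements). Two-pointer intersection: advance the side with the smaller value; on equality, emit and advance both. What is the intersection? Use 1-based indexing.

[i=1,j=1] 0<2 → i++
[i=2,j=1] 5>2 → j++
[i=2,j=2] 5<12 → i++
[i=3,j=2] 6<12 → i++
[i=4,j=2] 12==12 emit → i++,j++
[i=5,j=3] 13<15 → i++
[i=6,j=3] 15==15 emit → i++,j++
[i=7,j=4] 17<20 → i++
[i=8,j=4] 18<20 → i++
[i=9,j=4] 22>20 → j++
[i=9,j=5] 22>21 → j++
[i=9,j=6] 22==22 emit → i++,j++
[i=10,j=7] 25<26 → i++
[i=11,j=7] 27>26 → j++

intersection = [12, 15, 22]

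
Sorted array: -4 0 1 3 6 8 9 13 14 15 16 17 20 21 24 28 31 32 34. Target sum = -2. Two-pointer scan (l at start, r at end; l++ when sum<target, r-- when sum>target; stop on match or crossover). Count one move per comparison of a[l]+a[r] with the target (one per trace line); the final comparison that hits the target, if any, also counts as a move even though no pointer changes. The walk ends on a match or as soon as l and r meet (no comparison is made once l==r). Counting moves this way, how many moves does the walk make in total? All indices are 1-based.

[1,19] -4+34=30 >-2 → r--
[1,18] -4+32=28 >-2 → r--
[1,17] -4+31=27 >-2 → r--
[1,16] -4+28=24 >-2 → r--
[1,15] -4+24=20 >-2 → r--
[1,14] -4+21=17 >-2 → r--
[1,13] -4+20=16 >-2 → r--
[1,12] -4+17=13 >-2 → r--
[1,11] -4+16=12 >-2 → r--
[1,10] -4+15=11 >-2 → r--
[1,9] -4+14=10 >-2 → r--
[1,8] -4+13=9 >-2 → r--
[1,7] -4+9=5 >-2 → r--
[1,6] -4+8=4 >-2 → r--
[1,5] -4+6=2 >-2 → r--
[1,4] -4+3=-1 >-2 → r--
[1,3] -4+1=-3 <-2 → l++
[2,3] 0+1=1 >-2 → r--

18 moves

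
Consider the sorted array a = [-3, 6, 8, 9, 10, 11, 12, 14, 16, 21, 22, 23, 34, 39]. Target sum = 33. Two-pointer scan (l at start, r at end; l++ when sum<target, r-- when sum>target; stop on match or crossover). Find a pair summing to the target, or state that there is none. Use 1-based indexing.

(10, 23)

l=1 r=14: -3+39=36 >33, r--
l=1 r=13: -3+34=31 <33, l++
l=2 r=13: 6+34=40 >33, r--
l=2 r=12: 6+23=29 <33, l++
l=3 r=12: 8+23=31 <33, l++
l=4 r=12: 9+23=32 <33, l++
l=5 r=12: 10+23=33, found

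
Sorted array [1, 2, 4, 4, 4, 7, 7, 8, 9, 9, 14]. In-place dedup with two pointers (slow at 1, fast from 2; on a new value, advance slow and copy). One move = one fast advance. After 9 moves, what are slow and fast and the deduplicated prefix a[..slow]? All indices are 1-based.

slow=1 fast=2: a[fast]=2≠a[slow]=1 write a[2]=2, slow++,fast++
slow=2 fast=3: a[fast]=4≠a[slow]=2 write a[3]=4, slow++,fast++
slow=3 fast=4: a[fast]=4=a[slow] dup, fast++
slow=3 fast=5: a[fast]=4=a[slow] dup, fast++
slow=3 fast=6: a[fast]=7≠a[slow]=4 write a[4]=7, slow++,fast++
slow=4 fast=7: a[fast]=7=a[slow] dup, fast++
slow=4 fast=8: a[fast]=8≠a[slow]=7 write a[5]=8, slow++,fast++
slow=5 fast=9: a[fast]=9≠a[slow]=8 write a[6]=9, slow++,fast++
slow=6 fast=10: a[fast]=9=a[slow] dup, fast++

slow=6, fast=11, prefix=[1, 2, 4, 7, 8, 9]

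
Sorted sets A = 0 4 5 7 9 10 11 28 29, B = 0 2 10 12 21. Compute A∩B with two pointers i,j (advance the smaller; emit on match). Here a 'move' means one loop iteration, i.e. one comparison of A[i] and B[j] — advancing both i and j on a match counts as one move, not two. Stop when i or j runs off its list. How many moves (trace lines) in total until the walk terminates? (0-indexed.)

[i=0,j=0] 0==0 emit → i++,j++
[i=1,j=1] 4>2 → j++
[i=1,j=2] 4<10 → i++
[i=2,j=2] 5<10 → i++
[i=3,j=2] 7<10 → i++
[i=4,j=2] 9<10 → i++
[i=5,j=2] 10==10 emit → i++,j++
[i=6,j=3] 11<12 → i++
[i=7,j=3] 28>12 → j++
[i=7,j=4] 28>21 → j++

10 moves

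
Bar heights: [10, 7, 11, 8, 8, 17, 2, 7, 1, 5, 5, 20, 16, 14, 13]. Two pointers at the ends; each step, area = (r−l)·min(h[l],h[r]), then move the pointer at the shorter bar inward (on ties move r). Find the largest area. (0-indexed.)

l=0 r=14: min(10,13)*14=140 best=140 *, l++
l=1 r=14: min(7,13)*13=91 best=140, l++
l=2 r=14: min(11,13)*12=132 best=140, l++
l=3 r=14: min(8,13)*11=88 best=140, l++
l=4 r=14: min(8,13)*10=80 best=140, l++
l=5 r=14: min(17,13)*9=117 best=140, r--
l=5 r=13: min(17,14)*8=112 best=140, r--
l=5 r=12: min(17,16)*7=112 best=140, r--
l=5 r=11: min(17,20)*6=102 best=140, l++
l=6 r=11: min(2,20)*5=10 best=140, l++
l=7 r=11: min(7,20)*4=28 best=140, l++
l=8 r=11: min(1,20)*3=3 best=140, l++
l=9 r=11: min(5,20)*2=10 best=140, l++
l=10 r=11: min(5,20)*1=5 best=140, l++

max area = 140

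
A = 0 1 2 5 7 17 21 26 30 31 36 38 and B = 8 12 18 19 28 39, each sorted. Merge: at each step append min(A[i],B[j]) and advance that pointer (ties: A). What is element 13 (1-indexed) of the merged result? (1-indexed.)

merged[13] = 28

[i=1,j=1] A[i]=0<=B[j]=8 take 0 → i++
[i=2,j=1] A[i]=1<=B[j]=8 take 1 → i++
[i=3,j=1] A[i]=2<=B[j]=8 take 2 → i++
[i=4,j=1] A[i]=5<=B[j]=8 take 5 → i++
[i=5,j=1] A[i]=7<=B[j]=8 take 7 → i++
[i=6,j=1] A[i]=17>B[j]=8 take 8 → j++
[i=6,j=2] A[i]=17>B[j]=12 take 12 → j++
[i=6,j=3] A[i]=17<=B[j]=18 take 17 → i++
[i=7,j=3] A[i]=21>B[j]=18 take 18 → j++
[i=7,j=4] A[i]=21>B[j]=19 take 19 → j++
[i=7,j=5] A[i]=21<=B[j]=28 take 21 → i++
[i=8,j=5] A[i]=26<=B[j]=28 take 26 → i++
[i=9,j=5] A[i]=30>B[j]=28 take 28 → j++
[i=9,j=6] A[i]=30<=B[j]=39 take 30 → i++
[i=10,j=6] A[i]=31<=B[j]=39 take 31 → i++
[i=11,j=6] A[i]=36<=B[j]=39 take 36 → i++
[i=12,j=6] A[i]=38<=B[j]=39 take 38 → i++
[i=13,j=6] A done, take B[j]=39 → j++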